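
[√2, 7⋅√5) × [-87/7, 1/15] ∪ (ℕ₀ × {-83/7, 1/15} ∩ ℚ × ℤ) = [√2, 7⋅√5) × [-87/7, 1/15]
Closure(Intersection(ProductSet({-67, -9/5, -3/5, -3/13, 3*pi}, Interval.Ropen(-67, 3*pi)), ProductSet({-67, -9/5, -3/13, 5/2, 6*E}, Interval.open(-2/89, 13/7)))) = ProductSet({-67, -9/5, -3/13}, Interval(-2/89, 13/7))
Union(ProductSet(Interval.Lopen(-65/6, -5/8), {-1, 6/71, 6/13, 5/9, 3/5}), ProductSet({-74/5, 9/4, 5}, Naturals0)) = Union(ProductSet({-74/5, 9/4, 5}, Naturals0), ProductSet(Interval.Lopen(-65/6, -5/8), {-1, 6/71, 6/13, 5/9, 3/5}))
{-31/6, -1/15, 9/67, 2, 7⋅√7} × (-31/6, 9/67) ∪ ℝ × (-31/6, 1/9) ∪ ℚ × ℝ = (ℚ × ℝ) ∪ (ℝ × (-31/6, 1/9)) ∪ ({-31/6, -1/15, 9/67, 2, 7⋅√7} × (-31/6, 9/67))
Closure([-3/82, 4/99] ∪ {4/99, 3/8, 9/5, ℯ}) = [-3/82, 4/99] ∪ {3/8, 9/5, ℯ}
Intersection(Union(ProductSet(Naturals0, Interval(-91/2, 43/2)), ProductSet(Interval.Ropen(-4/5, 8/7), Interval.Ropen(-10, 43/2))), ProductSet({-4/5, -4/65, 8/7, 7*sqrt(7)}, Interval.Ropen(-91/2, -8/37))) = ProductSet({-4/5, -4/65}, Interval.Ropen(-10, -8/37))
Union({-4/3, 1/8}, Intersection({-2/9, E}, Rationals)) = {-4/3, -2/9, 1/8}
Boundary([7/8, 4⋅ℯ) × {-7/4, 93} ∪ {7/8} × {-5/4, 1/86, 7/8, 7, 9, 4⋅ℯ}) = ([7/8, 4⋅ℯ] × {-7/4, 93}) ∪ ({7/8} × {-5/4, 1/86, 7/8, 7, 9, 4⋅ℯ})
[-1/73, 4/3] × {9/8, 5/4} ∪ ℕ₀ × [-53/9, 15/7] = (ℕ₀ × [-53/9, 15/7]) ∪ ([-1/73, 4/3] × {9/8, 5/4})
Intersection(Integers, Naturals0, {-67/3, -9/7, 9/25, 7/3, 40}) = {40}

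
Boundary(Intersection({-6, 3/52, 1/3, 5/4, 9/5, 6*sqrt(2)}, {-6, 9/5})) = {-6, 9/5}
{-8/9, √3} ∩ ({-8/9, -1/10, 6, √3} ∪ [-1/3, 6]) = {-8/9, √3}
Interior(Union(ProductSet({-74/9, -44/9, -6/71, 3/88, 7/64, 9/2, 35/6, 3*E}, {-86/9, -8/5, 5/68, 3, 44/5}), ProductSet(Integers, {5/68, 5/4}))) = EmptySet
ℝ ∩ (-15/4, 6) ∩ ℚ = ℚ ∩ (-15/4, 6)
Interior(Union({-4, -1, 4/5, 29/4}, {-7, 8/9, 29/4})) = EmptySet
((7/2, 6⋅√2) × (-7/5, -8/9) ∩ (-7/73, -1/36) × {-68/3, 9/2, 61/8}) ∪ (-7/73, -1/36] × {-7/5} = (-7/73, -1/36] × {-7/5}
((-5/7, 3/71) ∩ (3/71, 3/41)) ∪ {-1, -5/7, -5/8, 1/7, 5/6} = {-1, -5/7, -5/8, 1/7, 5/6}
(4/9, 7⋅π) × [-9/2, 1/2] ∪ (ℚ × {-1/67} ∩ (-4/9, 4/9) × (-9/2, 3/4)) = ((ℚ ∩ (-4/9, 4/9)) × {-1/67}) ∪ ((4/9, 7⋅π) × [-9/2, 1/2])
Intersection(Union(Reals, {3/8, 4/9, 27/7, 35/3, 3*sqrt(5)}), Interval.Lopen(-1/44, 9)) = Interval.Lopen(-1/44, 9)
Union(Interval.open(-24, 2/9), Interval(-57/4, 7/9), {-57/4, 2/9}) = Interval.Lopen(-24, 7/9)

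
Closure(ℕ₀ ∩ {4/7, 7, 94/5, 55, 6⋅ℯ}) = {7, 55}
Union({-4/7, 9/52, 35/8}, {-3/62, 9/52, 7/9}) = {-4/7, -3/62, 9/52, 7/9, 35/8}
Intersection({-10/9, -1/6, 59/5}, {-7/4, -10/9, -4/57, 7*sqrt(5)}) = {-10/9}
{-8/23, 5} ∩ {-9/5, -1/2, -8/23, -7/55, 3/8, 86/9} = {-8/23}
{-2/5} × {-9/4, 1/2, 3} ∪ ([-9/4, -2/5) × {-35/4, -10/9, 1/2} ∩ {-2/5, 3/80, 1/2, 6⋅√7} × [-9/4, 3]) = {-2/5} × {-9/4, 1/2, 3}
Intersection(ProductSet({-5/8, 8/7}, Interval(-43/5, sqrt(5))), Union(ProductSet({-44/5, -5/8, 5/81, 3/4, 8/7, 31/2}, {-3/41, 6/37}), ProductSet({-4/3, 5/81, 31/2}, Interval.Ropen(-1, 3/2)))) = ProductSet({-5/8, 8/7}, {-3/41, 6/37})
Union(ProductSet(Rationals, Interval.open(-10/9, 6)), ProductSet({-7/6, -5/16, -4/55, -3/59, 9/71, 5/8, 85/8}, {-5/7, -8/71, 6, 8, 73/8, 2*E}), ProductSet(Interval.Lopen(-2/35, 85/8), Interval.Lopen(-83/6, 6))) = Union(ProductSet({-7/6, -5/16, -4/55, -3/59, 9/71, 5/8, 85/8}, {-5/7, -8/71, 6, 8, 73/8, 2*E}), ProductSet(Interval.Lopen(-2/35, 85/8), Interval.Lopen(-83/6, 6)), ProductSet(Rationals, Interval.open(-10/9, 6)))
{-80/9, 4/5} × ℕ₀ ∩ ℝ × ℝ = {-80/9, 4/5} × ℕ₀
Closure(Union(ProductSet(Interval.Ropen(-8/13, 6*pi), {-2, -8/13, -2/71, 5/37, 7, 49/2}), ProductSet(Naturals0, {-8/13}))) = Union(ProductSet(Interval(-8/13, 6*pi), {-2, -8/13, -2/71, 5/37, 7, 49/2}), ProductSet(Naturals0, {-8/13}))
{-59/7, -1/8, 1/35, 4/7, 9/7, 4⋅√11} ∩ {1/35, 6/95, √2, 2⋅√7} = {1/35}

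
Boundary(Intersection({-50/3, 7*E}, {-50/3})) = {-50/3}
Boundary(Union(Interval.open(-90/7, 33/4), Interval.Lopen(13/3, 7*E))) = {-90/7, 7*E}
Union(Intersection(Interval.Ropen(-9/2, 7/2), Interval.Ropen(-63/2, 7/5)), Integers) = Union(Integers, Interval.Ropen(-9/2, 7/5))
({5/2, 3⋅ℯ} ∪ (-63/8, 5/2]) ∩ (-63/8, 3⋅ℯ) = (-63/8, 5/2]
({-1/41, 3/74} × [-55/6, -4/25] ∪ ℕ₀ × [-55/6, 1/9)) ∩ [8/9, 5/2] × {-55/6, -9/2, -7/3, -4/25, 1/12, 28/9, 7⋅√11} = {1, 2} × {-55/6, -9/2, -7/3, -4/25, 1/12}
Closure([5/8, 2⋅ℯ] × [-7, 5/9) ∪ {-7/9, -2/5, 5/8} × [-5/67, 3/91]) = ({-7/9, -2/5, 5/8} × [-5/67, 3/91]) ∪ ([5/8, 2⋅ℯ] × [-7, 5/9])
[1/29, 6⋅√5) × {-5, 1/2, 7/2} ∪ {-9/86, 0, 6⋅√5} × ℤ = ({-9/86, 0, 6⋅√5} × ℤ) ∪ ([1/29, 6⋅√5) × {-5, 1/2, 7/2})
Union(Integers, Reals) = Reals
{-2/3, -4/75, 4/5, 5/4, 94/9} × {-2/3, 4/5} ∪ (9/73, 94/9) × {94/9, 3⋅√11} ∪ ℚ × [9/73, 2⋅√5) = ({-2/3, -4/75, 4/5, 5/4, 94/9} × {-2/3, 4/5}) ∪ (ℚ × [9/73, 2⋅√5)) ∪ ((9/73, 94/9) × {94/9, 3⋅√11})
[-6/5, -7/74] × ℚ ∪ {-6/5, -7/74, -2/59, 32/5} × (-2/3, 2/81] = ([-6/5, -7/74] × ℚ) ∪ ({-6/5, -7/74, -2/59, 32/5} × (-2/3, 2/81])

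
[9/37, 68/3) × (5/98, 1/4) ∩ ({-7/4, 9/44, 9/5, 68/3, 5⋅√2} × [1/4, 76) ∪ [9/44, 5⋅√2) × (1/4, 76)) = ∅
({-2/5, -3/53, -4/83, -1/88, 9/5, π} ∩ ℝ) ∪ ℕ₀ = {-2/5, -3/53, -4/83, -1/88, 9/5, π} ∪ ℕ₀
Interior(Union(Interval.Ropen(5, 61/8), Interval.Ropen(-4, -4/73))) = Union(Interval.open(-4, -4/73), Interval.open(5, 61/8))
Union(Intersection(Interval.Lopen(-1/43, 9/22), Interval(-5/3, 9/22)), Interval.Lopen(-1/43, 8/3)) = Interval.Lopen(-1/43, 8/3)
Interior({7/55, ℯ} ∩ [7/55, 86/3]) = ∅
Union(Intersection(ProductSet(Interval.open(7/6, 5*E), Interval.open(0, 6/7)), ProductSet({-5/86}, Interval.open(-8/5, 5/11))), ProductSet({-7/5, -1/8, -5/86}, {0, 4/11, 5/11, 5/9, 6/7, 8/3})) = ProductSet({-7/5, -1/8, -5/86}, {0, 4/11, 5/11, 5/9, 6/7, 8/3})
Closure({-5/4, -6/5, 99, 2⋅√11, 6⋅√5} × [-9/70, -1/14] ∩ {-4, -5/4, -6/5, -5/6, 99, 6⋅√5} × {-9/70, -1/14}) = {-5/4, -6/5, 99, 6⋅√5} × {-9/70, -1/14}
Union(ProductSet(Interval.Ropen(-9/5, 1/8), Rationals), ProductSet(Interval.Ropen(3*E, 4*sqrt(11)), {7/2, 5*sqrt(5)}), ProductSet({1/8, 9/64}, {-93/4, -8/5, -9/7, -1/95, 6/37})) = Union(ProductSet({1/8, 9/64}, {-93/4, -8/5, -9/7, -1/95, 6/37}), ProductSet(Interval.Ropen(-9/5, 1/8), Rationals), ProductSet(Interval.Ropen(3*E, 4*sqrt(11)), {7/2, 5*sqrt(5)}))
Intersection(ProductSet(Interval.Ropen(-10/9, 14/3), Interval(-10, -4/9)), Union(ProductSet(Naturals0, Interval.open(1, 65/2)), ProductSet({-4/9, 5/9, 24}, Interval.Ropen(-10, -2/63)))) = ProductSet({-4/9, 5/9}, Interval(-10, -4/9))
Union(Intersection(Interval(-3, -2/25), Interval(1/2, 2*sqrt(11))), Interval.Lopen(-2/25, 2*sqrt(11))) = Interval.Lopen(-2/25, 2*sqrt(11))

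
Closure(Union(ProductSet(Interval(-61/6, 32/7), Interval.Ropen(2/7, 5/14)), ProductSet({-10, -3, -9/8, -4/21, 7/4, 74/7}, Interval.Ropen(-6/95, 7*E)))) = Union(ProductSet({-10, -3, -9/8, -4/21, 7/4, 74/7}, Interval(-6/95, 7*E)), ProductSet(Interval(-61/6, 32/7), Interval(2/7, 5/14)))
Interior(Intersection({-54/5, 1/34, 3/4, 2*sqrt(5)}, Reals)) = EmptySet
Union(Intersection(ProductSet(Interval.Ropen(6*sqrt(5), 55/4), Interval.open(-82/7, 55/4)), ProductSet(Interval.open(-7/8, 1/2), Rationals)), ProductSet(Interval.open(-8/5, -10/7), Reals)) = ProductSet(Interval.open(-8/5, -10/7), Reals)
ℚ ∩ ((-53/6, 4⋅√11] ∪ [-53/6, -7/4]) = ℚ ∩ [-53/6, 4⋅√11]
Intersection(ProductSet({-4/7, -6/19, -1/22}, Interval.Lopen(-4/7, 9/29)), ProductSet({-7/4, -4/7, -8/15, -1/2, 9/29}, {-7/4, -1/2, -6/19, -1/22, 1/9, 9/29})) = ProductSet({-4/7}, {-1/2, -6/19, -1/22, 1/9, 9/29})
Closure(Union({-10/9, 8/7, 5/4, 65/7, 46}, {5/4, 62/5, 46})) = {-10/9, 8/7, 5/4, 65/7, 62/5, 46}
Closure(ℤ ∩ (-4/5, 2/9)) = {0}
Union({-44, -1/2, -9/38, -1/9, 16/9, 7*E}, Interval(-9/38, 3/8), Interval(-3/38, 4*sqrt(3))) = Union({-44, -1/2, 7*E}, Interval(-9/38, 4*sqrt(3)))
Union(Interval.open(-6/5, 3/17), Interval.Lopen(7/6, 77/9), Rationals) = Union(Interval(-6/5, 3/17), Interval(7/6, 77/9), Rationals)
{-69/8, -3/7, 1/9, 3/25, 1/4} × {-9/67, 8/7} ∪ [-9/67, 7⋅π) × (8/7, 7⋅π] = ({-69/8, -3/7, 1/9, 3/25, 1/4} × {-9/67, 8/7}) ∪ ([-9/67, 7⋅π) × (8/7, 7⋅π])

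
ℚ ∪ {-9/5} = ℚ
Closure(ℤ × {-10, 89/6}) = ℤ × {-10, 89/6}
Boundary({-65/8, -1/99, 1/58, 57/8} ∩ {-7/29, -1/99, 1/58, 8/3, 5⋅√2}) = {-1/99, 1/58}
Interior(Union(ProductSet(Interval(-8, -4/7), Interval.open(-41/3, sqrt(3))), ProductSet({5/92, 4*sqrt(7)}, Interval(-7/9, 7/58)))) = ProductSet(Interval.open(-8, -4/7), Interval.open(-41/3, sqrt(3)))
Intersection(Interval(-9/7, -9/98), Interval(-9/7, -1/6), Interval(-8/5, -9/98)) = Interval(-9/7, -1/6)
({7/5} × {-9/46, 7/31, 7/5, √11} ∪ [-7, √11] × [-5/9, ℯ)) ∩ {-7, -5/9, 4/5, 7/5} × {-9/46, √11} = ({7/5} × {-9/46, √11}) ∪ ({-7, -5/9, 4/5, 7/5} × {-9/46})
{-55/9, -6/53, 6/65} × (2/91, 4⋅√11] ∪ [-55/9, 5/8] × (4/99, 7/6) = ([-55/9, 5/8] × (4/99, 7/6)) ∪ ({-55/9, -6/53, 6/65} × (2/91, 4⋅√11])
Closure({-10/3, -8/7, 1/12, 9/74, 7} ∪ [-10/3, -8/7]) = [-10/3, -8/7] ∪ {1/12, 9/74, 7}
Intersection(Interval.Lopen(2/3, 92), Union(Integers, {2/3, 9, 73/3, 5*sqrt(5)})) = Union({73/3, 5*sqrt(5)}, Range(1, 93, 1))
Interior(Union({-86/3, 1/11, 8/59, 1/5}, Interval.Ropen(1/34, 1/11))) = Interval.open(1/34, 1/11)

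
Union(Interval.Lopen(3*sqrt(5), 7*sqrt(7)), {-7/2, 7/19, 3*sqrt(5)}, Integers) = Union({-7/2, 7/19}, Integers, Interval(3*sqrt(5), 7*sqrt(7)))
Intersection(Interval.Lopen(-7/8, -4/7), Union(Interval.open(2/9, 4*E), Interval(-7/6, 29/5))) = Interval.Lopen(-7/8, -4/7)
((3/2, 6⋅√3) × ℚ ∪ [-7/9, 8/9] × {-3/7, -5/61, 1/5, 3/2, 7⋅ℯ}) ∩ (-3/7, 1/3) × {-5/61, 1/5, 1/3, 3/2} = (-3/7, 1/3) × {-5/61, 1/5, 3/2}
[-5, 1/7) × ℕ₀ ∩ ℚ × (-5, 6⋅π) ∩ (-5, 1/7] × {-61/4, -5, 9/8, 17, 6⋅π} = (ℚ ∩ (-5, 1/7)) × {17}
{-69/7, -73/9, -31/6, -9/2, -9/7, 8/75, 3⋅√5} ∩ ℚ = {-69/7, -73/9, -31/6, -9/2, -9/7, 8/75}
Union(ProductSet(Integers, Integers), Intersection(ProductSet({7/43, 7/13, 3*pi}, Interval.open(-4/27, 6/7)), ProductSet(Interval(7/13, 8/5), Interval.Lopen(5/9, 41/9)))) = Union(ProductSet({7/13}, Interval.open(5/9, 6/7)), ProductSet(Integers, Integers))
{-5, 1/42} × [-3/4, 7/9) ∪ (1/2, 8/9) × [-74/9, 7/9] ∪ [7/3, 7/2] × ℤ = ([7/3, 7/2] × ℤ) ∪ ({-5, 1/42} × [-3/4, 7/9)) ∪ ((1/2, 8/9) × [-74/9, 7/9])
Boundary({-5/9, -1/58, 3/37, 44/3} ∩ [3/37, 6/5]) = {3/37}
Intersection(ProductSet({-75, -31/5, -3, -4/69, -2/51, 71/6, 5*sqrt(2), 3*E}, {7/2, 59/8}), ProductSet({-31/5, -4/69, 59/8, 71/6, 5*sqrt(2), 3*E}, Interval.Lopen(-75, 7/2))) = ProductSet({-31/5, -4/69, 71/6, 5*sqrt(2), 3*E}, {7/2})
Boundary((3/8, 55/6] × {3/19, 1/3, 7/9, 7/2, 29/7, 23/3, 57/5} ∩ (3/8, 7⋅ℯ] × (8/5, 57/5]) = [3/8, 55/6] × {7/2, 29/7, 23/3, 57/5}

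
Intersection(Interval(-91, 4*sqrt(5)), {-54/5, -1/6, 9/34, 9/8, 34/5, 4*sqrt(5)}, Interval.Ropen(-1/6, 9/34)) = {-1/6}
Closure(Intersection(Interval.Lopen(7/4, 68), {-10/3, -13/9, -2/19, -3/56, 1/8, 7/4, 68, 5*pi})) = {68, 5*pi}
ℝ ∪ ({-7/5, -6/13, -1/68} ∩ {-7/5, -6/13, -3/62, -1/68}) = ℝ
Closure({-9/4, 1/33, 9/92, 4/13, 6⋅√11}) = {-9/4, 1/33, 9/92, 4/13, 6⋅√11}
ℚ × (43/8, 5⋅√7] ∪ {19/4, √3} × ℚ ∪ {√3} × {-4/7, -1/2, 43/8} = ({19/4, √3} × ℚ) ∪ (ℚ × (43/8, 5⋅√7])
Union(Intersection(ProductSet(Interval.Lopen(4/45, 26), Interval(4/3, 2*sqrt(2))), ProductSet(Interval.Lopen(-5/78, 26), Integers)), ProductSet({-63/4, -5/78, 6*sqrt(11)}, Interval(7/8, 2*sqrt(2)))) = Union(ProductSet({-63/4, -5/78, 6*sqrt(11)}, Interval(7/8, 2*sqrt(2))), ProductSet(Interval.Lopen(4/45, 26), Range(2, 3, 1)))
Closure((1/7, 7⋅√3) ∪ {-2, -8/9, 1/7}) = {-2, -8/9} ∪ [1/7, 7⋅√3]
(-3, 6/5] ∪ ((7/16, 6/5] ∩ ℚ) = (-3, 6/5] ∪ (ℚ ∩ (7/16, 6/5])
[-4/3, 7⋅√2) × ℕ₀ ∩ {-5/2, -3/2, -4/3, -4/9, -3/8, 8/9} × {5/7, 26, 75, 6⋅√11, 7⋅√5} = {-4/3, -4/9, -3/8, 8/9} × {26, 75}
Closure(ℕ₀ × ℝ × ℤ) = ℕ₀ × ℝ × ℤ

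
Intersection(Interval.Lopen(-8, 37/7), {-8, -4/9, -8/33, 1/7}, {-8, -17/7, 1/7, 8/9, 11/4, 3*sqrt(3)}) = {1/7}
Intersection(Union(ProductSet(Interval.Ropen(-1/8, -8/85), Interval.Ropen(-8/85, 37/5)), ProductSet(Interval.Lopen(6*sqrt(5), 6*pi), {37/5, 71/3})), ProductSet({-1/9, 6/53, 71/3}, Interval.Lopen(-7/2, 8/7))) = ProductSet({-1/9}, Interval(-8/85, 8/7))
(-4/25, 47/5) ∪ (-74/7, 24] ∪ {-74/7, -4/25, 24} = [-74/7, 24]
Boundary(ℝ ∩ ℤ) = ℤ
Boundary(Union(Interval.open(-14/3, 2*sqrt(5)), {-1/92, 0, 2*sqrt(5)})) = {-14/3, 2*sqrt(5)}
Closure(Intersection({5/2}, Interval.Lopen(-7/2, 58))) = {5/2}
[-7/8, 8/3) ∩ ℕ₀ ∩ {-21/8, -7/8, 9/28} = ∅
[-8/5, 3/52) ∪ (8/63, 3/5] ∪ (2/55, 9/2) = [-8/5, 9/2)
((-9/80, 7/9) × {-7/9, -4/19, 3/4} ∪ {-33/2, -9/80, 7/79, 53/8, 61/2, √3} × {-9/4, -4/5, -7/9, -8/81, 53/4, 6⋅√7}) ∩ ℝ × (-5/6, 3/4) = ((-9/80, 7/9) × {-7/9, -4/19}) ∪ ({-33/2, -9/80, 7/79, 53/8, 61/2, √3} × {-4/5, -7/9, -8/81})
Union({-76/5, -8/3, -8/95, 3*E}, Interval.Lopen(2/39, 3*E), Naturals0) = Union({-76/5, -8/3, -8/95}, Interval.Lopen(2/39, 3*E), Naturals0)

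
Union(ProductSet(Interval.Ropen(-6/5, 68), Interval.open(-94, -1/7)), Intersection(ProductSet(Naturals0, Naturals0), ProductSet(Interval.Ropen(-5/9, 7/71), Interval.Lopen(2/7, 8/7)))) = Union(ProductSet(Interval.Ropen(-6/5, 68), Interval.open(-94, -1/7)), ProductSet(Range(0, 1, 1), Range(1, 2, 1)))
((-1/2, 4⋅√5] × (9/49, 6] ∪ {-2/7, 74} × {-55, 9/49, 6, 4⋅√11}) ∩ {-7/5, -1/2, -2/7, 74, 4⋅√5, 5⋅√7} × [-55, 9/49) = {-2/7, 74} × {-55}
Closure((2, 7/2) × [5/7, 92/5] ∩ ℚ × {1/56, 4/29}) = ∅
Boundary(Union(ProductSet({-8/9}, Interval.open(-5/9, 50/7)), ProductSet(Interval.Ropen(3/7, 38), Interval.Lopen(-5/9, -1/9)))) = Union(ProductSet({-8/9}, Interval(-5/9, 50/7)), ProductSet({3/7, 38}, Interval(-5/9, -1/9)), ProductSet(Interval(3/7, 38), {-5/9, -1/9}))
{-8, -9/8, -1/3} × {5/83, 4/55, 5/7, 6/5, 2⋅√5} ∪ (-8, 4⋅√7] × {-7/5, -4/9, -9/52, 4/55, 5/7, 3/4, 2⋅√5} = ({-8, -9/8, -1/3} × {5/83, 4/55, 5/7, 6/5, 2⋅√5}) ∪ ((-8, 4⋅√7] × {-7/5, -4/9, -9/52, 4/55, 5/7, 3/4, 2⋅√5})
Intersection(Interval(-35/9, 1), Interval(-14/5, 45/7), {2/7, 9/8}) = {2/7}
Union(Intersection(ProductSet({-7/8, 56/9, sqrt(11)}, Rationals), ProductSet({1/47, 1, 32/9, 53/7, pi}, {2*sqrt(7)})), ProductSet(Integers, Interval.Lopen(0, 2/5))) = ProductSet(Integers, Interval.Lopen(0, 2/5))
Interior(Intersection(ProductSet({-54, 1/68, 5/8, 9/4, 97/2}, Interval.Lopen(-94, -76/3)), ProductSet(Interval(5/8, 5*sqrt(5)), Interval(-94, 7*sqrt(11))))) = EmptySet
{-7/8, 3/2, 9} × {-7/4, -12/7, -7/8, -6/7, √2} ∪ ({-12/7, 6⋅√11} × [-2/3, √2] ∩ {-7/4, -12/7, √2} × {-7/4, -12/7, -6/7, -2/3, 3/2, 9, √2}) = ({-12/7} × {-2/3, √2}) ∪ ({-7/8, 3/2, 9} × {-7/4, -12/7, -7/8, -6/7, √2})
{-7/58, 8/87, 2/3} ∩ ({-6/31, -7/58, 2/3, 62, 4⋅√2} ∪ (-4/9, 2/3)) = {-7/58, 8/87, 2/3}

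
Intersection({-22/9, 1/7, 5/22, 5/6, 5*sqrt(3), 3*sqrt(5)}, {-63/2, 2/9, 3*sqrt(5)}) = {3*sqrt(5)}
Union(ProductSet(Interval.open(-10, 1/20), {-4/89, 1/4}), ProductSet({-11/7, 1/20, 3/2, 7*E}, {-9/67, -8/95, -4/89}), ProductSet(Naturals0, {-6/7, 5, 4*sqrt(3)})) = Union(ProductSet({-11/7, 1/20, 3/2, 7*E}, {-9/67, -8/95, -4/89}), ProductSet(Interval.open(-10, 1/20), {-4/89, 1/4}), ProductSet(Naturals0, {-6/7, 5, 4*sqrt(3)}))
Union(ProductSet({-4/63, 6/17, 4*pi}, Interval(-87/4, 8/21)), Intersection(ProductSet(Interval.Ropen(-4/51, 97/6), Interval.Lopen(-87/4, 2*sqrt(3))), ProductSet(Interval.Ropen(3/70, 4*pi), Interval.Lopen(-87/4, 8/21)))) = Union(ProductSet({-4/63, 6/17, 4*pi}, Interval(-87/4, 8/21)), ProductSet(Interval.Ropen(3/70, 4*pi), Interval.Lopen(-87/4, 8/21)))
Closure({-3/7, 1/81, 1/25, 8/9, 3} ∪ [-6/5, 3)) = [-6/5, 3]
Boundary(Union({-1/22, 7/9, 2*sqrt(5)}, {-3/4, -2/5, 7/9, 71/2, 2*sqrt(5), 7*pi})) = {-3/4, -2/5, -1/22, 7/9, 71/2, 2*sqrt(5), 7*pi}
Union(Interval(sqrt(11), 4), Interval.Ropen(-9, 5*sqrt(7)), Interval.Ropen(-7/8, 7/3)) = Interval.Ropen(-9, 5*sqrt(7))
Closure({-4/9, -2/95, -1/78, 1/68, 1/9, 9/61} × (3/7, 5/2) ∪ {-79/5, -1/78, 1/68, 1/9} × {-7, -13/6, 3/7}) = ({-79/5, -1/78, 1/68, 1/9} × {-7, -13/6, 3/7}) ∪ ({-4/9, -2/95, -1/78, 1/68, 1/9, 9/61} × [3/7, 5/2])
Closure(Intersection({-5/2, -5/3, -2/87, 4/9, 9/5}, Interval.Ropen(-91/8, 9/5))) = {-5/2, -5/3, -2/87, 4/9}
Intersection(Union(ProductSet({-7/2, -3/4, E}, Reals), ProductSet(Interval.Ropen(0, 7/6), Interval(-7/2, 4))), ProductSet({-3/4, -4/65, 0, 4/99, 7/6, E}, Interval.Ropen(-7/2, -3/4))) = ProductSet({-3/4, 0, 4/99, E}, Interval.Ropen(-7/2, -3/4))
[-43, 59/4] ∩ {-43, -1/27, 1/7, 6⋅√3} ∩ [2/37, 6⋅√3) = {1/7}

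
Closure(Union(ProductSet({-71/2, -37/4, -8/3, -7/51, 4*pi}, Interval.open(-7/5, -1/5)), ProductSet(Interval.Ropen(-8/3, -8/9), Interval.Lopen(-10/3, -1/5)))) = Union(ProductSet({-8/3, -8/9}, Interval(-10/3, -1/5)), ProductSet({-71/2, -37/4, -8/3, -7/51, 4*pi}, Interval(-7/5, -1/5)), ProductSet(Interval(-8/3, -8/9), {-10/3, -1/5}), ProductSet(Interval.Ropen(-8/3, -8/9), Interval.Lopen(-10/3, -1/5)))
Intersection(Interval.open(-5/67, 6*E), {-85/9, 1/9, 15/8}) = {1/9, 15/8}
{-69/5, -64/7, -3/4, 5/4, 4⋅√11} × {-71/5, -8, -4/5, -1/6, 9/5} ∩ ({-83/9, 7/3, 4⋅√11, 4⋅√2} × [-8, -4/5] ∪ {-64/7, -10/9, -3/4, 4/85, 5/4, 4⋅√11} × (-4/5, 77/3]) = ({4⋅√11} × {-8, -4/5}) ∪ ({-64/7, -3/4, 5/4, 4⋅√11} × {-1/6, 9/5})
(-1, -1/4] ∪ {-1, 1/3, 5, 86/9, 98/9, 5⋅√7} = [-1, -1/4] ∪ {1/3, 5, 86/9, 98/9, 5⋅√7}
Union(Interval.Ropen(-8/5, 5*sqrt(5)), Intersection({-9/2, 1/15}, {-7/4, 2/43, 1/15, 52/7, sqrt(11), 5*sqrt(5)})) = Interval.Ropen(-8/5, 5*sqrt(5))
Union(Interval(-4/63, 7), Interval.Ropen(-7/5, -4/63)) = Interval(-7/5, 7)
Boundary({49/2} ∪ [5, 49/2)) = {5, 49/2}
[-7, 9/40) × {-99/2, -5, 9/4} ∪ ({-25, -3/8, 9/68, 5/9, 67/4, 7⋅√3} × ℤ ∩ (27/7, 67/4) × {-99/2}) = [-7, 9/40) × {-99/2, -5, 9/4}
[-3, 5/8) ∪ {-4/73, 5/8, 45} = [-3, 5/8] ∪ {45}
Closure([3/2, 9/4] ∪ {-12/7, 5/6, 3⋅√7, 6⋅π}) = {-12/7, 5/6, 3⋅√7, 6⋅π} ∪ [3/2, 9/4]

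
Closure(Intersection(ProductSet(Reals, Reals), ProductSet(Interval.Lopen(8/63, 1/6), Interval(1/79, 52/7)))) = ProductSet(Interval(8/63, 1/6), Interval(1/79, 52/7))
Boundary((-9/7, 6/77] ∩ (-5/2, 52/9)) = {-9/7, 6/77}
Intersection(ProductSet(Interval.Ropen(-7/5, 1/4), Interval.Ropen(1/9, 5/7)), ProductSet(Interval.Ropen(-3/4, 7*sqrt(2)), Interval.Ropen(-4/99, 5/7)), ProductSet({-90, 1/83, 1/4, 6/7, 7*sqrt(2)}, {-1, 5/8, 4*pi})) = ProductSet({1/83}, {5/8})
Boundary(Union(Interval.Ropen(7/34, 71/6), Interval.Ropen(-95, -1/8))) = {-95, -1/8, 7/34, 71/6}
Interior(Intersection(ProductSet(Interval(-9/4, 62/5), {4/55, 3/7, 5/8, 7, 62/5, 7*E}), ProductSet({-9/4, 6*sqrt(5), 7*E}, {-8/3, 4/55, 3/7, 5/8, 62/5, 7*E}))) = EmptySet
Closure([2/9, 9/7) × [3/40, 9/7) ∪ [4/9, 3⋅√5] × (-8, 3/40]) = ({2/9, 9/7} × [3/40, 9/7]) ∪ ([2/9, 9/7] × {3/40, 9/7}) ∪ ([2/9, 9/7) × [3/40, 9/7)) ∪ ([4/9, 3⋅√5] × [-8, 3/40])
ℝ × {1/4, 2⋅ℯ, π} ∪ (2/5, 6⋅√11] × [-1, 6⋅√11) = (ℝ × {1/4, 2⋅ℯ, π}) ∪ ((2/5, 6⋅√11] × [-1, 6⋅√11))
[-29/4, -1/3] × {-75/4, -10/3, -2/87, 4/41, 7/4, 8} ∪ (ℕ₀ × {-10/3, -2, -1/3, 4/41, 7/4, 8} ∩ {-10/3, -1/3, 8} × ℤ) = ({8} × {-2, 8}) ∪ ([-29/4, -1/3] × {-75/4, -10/3, -2/87, 4/41, 7/4, 8})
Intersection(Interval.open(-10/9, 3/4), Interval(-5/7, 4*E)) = Interval.Ropen(-5/7, 3/4)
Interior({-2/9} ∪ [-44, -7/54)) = (-44, -7/54)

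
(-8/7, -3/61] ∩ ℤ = {-1}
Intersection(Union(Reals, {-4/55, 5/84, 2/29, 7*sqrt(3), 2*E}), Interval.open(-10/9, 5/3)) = Interval.open(-10/9, 5/3)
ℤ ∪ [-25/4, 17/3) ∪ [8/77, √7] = ℤ ∪ [-25/4, 17/3)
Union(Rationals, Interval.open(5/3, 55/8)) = Union(Interval(5/3, 55/8), Rationals)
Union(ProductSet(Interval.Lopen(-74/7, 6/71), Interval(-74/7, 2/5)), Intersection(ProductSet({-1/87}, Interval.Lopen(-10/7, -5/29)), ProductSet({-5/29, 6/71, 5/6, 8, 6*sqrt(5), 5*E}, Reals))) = ProductSet(Interval.Lopen(-74/7, 6/71), Interval(-74/7, 2/5))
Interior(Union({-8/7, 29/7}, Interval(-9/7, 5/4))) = Interval.open(-9/7, 5/4)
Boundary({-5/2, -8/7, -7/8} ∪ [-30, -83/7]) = {-30, -83/7, -5/2, -8/7, -7/8}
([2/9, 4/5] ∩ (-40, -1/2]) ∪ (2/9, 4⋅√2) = (2/9, 4⋅√2)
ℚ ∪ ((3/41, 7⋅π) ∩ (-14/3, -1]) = ℚ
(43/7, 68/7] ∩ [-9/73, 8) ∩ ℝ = (43/7, 8)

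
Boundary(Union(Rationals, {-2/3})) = Reals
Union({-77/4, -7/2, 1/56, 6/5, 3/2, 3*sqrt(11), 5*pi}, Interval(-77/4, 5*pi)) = Interval(-77/4, 5*pi)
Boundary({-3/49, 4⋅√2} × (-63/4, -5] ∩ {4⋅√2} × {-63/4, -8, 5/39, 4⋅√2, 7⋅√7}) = {4⋅√2} × {-8}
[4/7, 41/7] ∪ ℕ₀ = ℕ₀ ∪ [4/7, 41/7]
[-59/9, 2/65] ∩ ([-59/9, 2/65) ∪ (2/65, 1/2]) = [-59/9, 2/65)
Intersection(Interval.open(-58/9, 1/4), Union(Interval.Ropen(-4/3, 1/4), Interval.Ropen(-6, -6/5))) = Interval.Ropen(-6, 1/4)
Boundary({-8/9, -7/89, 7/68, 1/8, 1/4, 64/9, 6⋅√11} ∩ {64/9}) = {64/9}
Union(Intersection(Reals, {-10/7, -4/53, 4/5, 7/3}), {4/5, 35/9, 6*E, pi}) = {-10/7, -4/53, 4/5, 7/3, 35/9, 6*E, pi}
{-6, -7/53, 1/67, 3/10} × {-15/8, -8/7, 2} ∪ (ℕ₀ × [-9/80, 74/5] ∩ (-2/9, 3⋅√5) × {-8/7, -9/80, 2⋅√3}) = ({-6, -7/53, 1/67, 3/10} × {-15/8, -8/7, 2}) ∪ ({0, 1, …, 6} × {-9/80, 2⋅√3})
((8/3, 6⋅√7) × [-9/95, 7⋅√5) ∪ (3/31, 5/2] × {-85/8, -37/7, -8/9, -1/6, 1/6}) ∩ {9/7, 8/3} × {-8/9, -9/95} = {9/7} × {-8/9}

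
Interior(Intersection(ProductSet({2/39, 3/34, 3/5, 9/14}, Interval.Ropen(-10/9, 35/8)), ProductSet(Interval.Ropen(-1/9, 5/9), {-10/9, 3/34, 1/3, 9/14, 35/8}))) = EmptySet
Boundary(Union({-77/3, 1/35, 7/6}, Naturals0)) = Union({-77/3, 1/35, 7/6}, Naturals0)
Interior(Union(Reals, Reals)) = Reals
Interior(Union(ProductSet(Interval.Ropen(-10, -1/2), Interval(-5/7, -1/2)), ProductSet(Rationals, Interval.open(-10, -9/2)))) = Union(ProductSet(Complement(Rationals, Interval(-oo, oo)), Interval.open(-10, -9/2)), ProductSet(Interval.open(-10, -1/2), Interval.open(-5/7, -1/2)))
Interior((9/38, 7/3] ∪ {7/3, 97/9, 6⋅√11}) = (9/38, 7/3)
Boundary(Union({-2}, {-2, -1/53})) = {-2, -1/53}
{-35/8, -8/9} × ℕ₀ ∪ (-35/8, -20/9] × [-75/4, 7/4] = ({-35/8, -8/9} × ℕ₀) ∪ ((-35/8, -20/9] × [-75/4, 7/4])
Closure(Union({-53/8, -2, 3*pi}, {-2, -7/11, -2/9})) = {-53/8, -2, -7/11, -2/9, 3*pi}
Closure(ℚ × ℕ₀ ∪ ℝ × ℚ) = ℝ × ℝ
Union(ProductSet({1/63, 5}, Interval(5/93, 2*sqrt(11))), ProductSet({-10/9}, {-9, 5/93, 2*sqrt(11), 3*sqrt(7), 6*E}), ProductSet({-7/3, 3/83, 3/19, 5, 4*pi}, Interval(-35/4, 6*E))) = Union(ProductSet({-10/9}, {-9, 5/93, 2*sqrt(11), 3*sqrt(7), 6*E}), ProductSet({1/63, 5}, Interval(5/93, 2*sqrt(11))), ProductSet({-7/3, 3/83, 3/19, 5, 4*pi}, Interval(-35/4, 6*E)))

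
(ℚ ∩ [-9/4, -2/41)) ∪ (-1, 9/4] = [-1, 9/4] ∪ (ℚ ∩ [-9/4, -2/41))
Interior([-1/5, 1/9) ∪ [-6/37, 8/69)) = (-1/5, 8/69)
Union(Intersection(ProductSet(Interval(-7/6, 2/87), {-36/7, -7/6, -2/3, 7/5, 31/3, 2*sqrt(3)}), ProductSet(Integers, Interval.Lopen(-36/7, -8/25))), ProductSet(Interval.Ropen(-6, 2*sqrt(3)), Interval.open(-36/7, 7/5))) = ProductSet(Interval.Ropen(-6, 2*sqrt(3)), Interval.open(-36/7, 7/5))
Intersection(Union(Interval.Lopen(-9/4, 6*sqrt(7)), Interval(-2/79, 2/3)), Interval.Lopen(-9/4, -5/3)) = Interval.Lopen(-9/4, -5/3)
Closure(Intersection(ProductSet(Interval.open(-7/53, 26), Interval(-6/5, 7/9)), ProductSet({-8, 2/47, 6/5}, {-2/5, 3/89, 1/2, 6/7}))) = ProductSet({2/47, 6/5}, {-2/5, 3/89, 1/2})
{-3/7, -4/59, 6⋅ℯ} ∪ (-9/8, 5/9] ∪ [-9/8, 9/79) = [-9/8, 5/9] ∪ {6⋅ℯ}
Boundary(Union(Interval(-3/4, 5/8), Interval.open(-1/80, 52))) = {-3/4, 52}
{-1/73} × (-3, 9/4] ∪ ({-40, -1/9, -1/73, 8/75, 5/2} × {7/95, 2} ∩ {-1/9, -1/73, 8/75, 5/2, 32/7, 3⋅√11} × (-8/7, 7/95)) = {-1/73} × (-3, 9/4]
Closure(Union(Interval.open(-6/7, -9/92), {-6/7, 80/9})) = Union({80/9}, Interval(-6/7, -9/92))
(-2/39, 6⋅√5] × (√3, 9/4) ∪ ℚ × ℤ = (ℚ × ℤ) ∪ ((-2/39, 6⋅√5] × (√3, 9/4))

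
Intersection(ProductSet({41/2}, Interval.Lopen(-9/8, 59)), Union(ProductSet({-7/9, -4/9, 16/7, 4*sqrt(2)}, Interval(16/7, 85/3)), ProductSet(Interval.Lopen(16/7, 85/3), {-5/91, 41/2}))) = ProductSet({41/2}, {-5/91, 41/2})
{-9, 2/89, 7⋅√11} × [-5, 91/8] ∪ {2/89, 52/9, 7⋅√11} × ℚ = ({2/89, 52/9, 7⋅√11} × ℚ) ∪ ({-9, 2/89, 7⋅√11} × [-5, 91/8])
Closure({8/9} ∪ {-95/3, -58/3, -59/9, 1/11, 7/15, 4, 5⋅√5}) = {-95/3, -58/3, -59/9, 1/11, 7/15, 8/9, 4, 5⋅√5}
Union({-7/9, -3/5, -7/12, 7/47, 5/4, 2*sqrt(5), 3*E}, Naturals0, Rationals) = Union({2*sqrt(5), 3*E}, Rationals)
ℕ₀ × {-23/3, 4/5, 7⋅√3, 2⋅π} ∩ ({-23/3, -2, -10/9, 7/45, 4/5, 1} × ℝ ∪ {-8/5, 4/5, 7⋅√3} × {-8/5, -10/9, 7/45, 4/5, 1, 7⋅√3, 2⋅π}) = {1} × {-23/3, 4/5, 7⋅√3, 2⋅π}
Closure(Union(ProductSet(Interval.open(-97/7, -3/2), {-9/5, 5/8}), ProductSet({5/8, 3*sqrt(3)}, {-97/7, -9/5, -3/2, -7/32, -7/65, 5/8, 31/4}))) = Union(ProductSet({5/8, 3*sqrt(3)}, {-97/7, -9/5, -3/2, -7/32, -7/65, 5/8, 31/4}), ProductSet(Interval(-97/7, -3/2), {-9/5, 5/8}))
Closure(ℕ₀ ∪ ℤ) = ℤ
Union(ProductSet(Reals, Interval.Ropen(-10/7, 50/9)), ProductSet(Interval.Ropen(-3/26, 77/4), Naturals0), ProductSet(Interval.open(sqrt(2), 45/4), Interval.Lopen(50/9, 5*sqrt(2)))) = Union(ProductSet(Interval.Ropen(-3/26, 77/4), Naturals0), ProductSet(Interval.open(sqrt(2), 45/4), Interval.Lopen(50/9, 5*sqrt(2))), ProductSet(Reals, Interval.Ropen(-10/7, 50/9)))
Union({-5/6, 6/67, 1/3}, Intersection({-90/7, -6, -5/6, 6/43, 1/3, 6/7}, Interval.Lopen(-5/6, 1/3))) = {-5/6, 6/67, 6/43, 1/3}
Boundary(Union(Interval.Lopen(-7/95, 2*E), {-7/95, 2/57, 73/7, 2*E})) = {-7/95, 73/7, 2*E}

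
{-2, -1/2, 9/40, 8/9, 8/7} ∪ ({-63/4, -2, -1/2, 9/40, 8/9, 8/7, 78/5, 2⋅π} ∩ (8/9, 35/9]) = {-2, -1/2, 9/40, 8/9, 8/7}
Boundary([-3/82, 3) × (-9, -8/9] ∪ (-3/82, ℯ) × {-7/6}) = ({-3/82, 3} × [-9, -8/9]) ∪ ([-3/82, 3] × {-9, -8/9})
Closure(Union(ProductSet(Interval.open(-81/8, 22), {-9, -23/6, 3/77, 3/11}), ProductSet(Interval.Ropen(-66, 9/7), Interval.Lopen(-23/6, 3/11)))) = Union(ProductSet({-66, 9/7}, Interval(-23/6, 3/11)), ProductSet(Interval(-66, 9/7), {-23/6, 3/11}), ProductSet(Interval.Ropen(-66, 9/7), Interval.Lopen(-23/6, 3/11)), ProductSet(Interval(-81/8, 22), {-9, -23/6, 3/11}), ProductSet(Interval.Lopen(-81/8, 22), {-9, -23/6, 3/77, 3/11}))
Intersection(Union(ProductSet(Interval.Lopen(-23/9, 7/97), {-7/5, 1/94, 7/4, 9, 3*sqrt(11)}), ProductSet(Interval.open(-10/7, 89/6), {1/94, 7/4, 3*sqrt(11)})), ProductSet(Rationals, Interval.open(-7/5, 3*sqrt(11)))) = Union(ProductSet(Intersection(Interval.Lopen(-23/9, 7/97), Rationals), {1/94, 7/4, 9}), ProductSet(Intersection(Interval.open(-10/7, 89/6), Rationals), {1/94, 7/4}))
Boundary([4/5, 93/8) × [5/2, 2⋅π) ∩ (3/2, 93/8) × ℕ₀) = [3/2, 93/8] × {3, 4, 5, 6}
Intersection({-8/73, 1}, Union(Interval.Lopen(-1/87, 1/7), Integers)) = {1}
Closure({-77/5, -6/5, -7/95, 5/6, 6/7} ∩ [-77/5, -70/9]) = {-77/5}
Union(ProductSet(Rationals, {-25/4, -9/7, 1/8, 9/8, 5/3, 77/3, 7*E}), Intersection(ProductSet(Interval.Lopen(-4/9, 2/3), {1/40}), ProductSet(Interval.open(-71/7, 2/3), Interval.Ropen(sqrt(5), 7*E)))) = ProductSet(Rationals, {-25/4, -9/7, 1/8, 9/8, 5/3, 77/3, 7*E})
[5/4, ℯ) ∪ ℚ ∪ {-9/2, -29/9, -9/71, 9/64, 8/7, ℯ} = ℚ ∪ [5/4, ℯ]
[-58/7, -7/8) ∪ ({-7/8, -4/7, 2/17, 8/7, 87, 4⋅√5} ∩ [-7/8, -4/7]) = [-58/7, -7/8] ∪ {-4/7}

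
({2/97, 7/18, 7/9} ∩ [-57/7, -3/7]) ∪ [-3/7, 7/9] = [-3/7, 7/9]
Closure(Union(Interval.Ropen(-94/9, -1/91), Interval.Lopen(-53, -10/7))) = Interval(-53, -1/91)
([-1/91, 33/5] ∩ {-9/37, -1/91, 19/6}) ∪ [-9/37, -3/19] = [-9/37, -3/19] ∪ {-1/91, 19/6}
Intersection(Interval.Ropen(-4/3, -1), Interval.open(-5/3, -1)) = Interval.Ropen(-4/3, -1)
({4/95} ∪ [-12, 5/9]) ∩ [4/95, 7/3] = [4/95, 5/9]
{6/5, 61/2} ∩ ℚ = {6/5, 61/2}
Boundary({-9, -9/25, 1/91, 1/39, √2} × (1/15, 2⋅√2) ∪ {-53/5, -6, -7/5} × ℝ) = ({-53/5, -6, -7/5} × ℝ) ∪ ({-9, -9/25, 1/91, 1/39, √2} × [1/15, 2⋅√2])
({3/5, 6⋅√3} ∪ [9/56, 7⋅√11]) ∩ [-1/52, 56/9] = [9/56, 56/9]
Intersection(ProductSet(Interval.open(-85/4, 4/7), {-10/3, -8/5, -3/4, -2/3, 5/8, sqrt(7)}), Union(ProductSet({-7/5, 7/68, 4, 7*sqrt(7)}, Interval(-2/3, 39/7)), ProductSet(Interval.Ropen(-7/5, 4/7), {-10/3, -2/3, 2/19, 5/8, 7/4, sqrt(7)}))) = ProductSet(Interval.Ropen(-7/5, 4/7), {-10/3, -2/3, 5/8, sqrt(7)})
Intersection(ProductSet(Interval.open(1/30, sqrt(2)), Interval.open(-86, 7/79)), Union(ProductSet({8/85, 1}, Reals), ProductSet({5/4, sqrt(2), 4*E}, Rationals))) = Union(ProductSet({5/4}, Intersection(Interval.open(-86, 7/79), Rationals)), ProductSet({8/85, 1}, Interval.open(-86, 7/79)))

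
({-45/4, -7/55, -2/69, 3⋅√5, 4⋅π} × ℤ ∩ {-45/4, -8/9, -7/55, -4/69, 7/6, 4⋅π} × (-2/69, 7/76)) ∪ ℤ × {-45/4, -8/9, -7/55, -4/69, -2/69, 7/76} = (ℤ × {-45/4, -8/9, -7/55, -4/69, -2/69, 7/76}) ∪ ({-45/4, -7/55, 4⋅π} × {0})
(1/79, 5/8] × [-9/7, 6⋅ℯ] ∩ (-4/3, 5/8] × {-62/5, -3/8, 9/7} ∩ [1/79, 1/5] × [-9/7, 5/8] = (1/79, 1/5] × {-3/8}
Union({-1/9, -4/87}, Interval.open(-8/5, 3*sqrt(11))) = Interval.open(-8/5, 3*sqrt(11))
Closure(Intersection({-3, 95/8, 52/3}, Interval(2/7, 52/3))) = {95/8, 52/3}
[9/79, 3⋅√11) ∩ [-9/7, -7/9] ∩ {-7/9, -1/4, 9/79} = ∅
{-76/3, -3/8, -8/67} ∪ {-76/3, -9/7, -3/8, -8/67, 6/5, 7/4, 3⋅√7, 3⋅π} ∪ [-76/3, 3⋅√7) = [-76/3, 3⋅√7] ∪ {3⋅π}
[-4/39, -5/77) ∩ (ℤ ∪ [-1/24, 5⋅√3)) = ∅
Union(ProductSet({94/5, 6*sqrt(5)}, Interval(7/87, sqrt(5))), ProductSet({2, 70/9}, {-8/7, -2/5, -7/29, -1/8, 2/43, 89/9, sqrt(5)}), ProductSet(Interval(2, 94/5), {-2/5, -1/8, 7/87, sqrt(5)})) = Union(ProductSet({2, 70/9}, {-8/7, -2/5, -7/29, -1/8, 2/43, 89/9, sqrt(5)}), ProductSet({94/5, 6*sqrt(5)}, Interval(7/87, sqrt(5))), ProductSet(Interval(2, 94/5), {-2/5, -1/8, 7/87, sqrt(5)}))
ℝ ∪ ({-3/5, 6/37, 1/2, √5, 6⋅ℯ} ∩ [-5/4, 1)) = ℝ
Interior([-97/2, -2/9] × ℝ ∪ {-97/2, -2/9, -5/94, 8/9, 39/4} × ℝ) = (-97/2, -2/9) × ℝ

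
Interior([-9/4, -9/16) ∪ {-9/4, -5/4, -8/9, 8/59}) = (-9/4, -9/16)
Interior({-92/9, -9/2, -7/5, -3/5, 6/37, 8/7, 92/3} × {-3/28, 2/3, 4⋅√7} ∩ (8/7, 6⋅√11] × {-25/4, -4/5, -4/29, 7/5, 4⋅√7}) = ∅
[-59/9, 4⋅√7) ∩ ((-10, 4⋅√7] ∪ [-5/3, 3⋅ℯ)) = [-59/9, 4⋅√7)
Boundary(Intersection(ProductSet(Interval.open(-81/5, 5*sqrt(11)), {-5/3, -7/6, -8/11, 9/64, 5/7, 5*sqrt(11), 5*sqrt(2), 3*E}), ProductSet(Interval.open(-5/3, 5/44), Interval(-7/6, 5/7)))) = ProductSet(Interval(-5/3, 5/44), {-7/6, -8/11, 9/64, 5/7})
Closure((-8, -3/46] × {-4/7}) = [-8, -3/46] × {-4/7}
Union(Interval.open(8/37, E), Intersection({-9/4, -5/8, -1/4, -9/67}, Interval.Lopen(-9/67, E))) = Interval.open(8/37, E)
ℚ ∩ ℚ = ℚ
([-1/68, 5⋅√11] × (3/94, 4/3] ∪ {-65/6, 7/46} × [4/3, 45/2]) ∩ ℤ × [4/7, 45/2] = {0, 1, …, 16} × [4/7, 4/3]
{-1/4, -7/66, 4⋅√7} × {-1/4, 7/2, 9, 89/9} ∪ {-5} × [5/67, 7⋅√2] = ({-5} × [5/67, 7⋅√2]) ∪ ({-1/4, -7/66, 4⋅√7} × {-1/4, 7/2, 9, 89/9})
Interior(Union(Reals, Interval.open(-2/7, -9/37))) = Interval(-oo, oo)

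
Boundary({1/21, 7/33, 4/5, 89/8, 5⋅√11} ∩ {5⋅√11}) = {5⋅√11}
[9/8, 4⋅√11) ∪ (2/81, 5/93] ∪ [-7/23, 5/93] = [-7/23, 5/93] ∪ [9/8, 4⋅√11)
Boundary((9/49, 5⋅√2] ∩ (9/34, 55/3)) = {9/34, 5⋅√2}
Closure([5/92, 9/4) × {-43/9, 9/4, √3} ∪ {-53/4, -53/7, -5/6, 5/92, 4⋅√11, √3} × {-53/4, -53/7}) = ([5/92, 9/4] × {-43/9, 9/4, √3}) ∪ ({-53/4, -53/7, -5/6, 5/92, 4⋅√11, √3} × {-53/4, -53/7})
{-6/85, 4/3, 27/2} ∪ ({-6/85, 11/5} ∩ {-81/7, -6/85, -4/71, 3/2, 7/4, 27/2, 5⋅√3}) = {-6/85, 4/3, 27/2}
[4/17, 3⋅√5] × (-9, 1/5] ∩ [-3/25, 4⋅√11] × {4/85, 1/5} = [4/17, 3⋅√5] × {4/85, 1/5}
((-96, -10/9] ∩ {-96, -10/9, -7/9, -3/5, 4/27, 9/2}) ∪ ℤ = ℤ ∪ {-10/9}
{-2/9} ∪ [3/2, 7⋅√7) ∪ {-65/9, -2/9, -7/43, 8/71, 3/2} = {-65/9, -2/9, -7/43, 8/71} ∪ [3/2, 7⋅√7)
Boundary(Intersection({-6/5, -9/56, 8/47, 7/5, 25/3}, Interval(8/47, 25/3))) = {8/47, 7/5, 25/3}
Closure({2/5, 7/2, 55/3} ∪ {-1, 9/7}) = {-1, 2/5, 9/7, 7/2, 55/3}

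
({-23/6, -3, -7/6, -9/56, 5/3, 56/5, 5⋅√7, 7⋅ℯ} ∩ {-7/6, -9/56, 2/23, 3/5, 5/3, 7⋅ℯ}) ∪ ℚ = ℚ ∪ {7⋅ℯ}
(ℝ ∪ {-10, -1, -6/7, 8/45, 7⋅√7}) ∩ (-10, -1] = (-10, -1]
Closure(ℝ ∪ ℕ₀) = ℝ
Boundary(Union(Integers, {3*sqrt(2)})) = Union({3*sqrt(2)}, Integers)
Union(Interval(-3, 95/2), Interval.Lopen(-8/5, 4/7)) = Interval(-3, 95/2)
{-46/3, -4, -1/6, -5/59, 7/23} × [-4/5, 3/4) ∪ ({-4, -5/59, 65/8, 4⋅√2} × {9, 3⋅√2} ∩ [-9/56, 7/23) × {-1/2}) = {-46/3, -4, -1/6, -5/59, 7/23} × [-4/5, 3/4)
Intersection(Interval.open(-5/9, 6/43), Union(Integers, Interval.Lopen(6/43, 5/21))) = Range(0, 1, 1)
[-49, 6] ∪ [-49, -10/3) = [-49, 6]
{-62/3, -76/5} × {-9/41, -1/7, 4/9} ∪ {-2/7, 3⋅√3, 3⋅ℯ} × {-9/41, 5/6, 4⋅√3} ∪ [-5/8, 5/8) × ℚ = ([-5/8, 5/8) × ℚ) ∪ ({-62/3, -76/5} × {-9/41, -1/7, 4/9}) ∪ ({-2/7, 3⋅√3, 3⋅ℯ} × {-9/41, 5/6, 4⋅√3})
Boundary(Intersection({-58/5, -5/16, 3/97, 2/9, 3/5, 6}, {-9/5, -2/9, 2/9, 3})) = {2/9}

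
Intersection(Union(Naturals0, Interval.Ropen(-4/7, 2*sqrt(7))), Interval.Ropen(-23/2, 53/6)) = Union(Interval.Ropen(-4/7, 2*sqrt(7)), Range(0, 9, 1))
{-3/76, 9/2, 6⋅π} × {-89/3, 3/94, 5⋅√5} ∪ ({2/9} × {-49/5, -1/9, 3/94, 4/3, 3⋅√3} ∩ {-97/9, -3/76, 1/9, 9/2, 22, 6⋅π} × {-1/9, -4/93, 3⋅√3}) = {-3/76, 9/2, 6⋅π} × {-89/3, 3/94, 5⋅√5}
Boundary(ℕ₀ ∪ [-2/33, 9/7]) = {-2/33, 9/7} ∪ (ℕ₀ \ (-2/33, 9/7))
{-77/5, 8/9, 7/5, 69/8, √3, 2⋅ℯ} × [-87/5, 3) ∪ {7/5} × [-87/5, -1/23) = {-77/5, 8/9, 7/5, 69/8, √3, 2⋅ℯ} × [-87/5, 3)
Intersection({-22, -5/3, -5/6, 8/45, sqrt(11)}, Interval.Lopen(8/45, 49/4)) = {sqrt(11)}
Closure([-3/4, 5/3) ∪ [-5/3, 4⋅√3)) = [-5/3, 4⋅√3]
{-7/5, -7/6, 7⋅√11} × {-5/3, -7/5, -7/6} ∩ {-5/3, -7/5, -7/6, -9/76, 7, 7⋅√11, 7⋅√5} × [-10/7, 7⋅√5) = {-7/5, -7/6, 7⋅√11} × {-7/5, -7/6}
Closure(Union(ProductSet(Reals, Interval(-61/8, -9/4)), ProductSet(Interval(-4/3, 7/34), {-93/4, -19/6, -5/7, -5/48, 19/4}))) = Union(ProductSet(Interval(-4/3, 7/34), {-93/4, -19/6, -5/7, -5/48, 19/4}), ProductSet(Reals, Interval(-61/8, -9/4)))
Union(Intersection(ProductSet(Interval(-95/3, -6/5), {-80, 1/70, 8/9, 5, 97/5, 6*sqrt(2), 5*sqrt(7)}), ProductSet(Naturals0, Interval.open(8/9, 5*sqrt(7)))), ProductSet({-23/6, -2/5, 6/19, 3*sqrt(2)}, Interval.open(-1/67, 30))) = ProductSet({-23/6, -2/5, 6/19, 3*sqrt(2)}, Interval.open(-1/67, 30))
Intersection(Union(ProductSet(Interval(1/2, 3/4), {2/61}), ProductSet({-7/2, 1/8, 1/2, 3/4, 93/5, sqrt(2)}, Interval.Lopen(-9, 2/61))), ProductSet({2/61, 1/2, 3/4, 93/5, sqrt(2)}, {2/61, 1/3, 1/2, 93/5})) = ProductSet({1/2, 3/4, 93/5, sqrt(2)}, {2/61})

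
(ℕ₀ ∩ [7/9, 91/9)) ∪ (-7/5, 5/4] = (-7/5, 5/4] ∪ {1, 2, …, 10}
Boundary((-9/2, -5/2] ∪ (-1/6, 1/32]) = {-9/2, -5/2, -1/6, 1/32}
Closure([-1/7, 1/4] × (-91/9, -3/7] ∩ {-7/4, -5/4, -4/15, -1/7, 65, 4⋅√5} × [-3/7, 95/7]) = {-1/7} × {-3/7}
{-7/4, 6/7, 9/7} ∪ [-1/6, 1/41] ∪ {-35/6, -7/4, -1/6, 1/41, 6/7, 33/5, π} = {-35/6, -7/4, 6/7, 9/7, 33/5, π} ∪ [-1/6, 1/41]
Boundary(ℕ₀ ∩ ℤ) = ℕ₀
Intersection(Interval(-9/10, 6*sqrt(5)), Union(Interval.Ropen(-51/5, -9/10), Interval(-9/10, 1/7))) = Interval(-9/10, 1/7)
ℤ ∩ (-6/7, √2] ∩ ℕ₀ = {0, 1}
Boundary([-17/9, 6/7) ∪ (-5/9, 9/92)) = {-17/9, 6/7}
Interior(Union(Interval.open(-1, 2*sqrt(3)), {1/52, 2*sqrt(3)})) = Interval.open(-1, 2*sqrt(3))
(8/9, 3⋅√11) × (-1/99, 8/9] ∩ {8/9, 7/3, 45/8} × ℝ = {7/3, 45/8} × (-1/99, 8/9]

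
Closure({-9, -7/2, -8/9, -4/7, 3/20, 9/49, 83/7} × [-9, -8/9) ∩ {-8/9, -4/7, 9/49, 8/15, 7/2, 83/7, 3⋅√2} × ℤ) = {-8/9, -4/7, 9/49, 83/7} × {-9, -8, …, -1}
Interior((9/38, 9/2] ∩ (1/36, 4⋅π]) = (9/38, 9/2)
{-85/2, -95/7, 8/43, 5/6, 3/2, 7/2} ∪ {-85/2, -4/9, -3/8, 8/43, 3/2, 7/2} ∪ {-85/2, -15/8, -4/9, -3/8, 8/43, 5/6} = {-85/2, -95/7, -15/8, -4/9, -3/8, 8/43, 5/6, 3/2, 7/2}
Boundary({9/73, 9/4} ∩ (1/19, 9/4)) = {9/73}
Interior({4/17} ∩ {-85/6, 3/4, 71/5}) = ∅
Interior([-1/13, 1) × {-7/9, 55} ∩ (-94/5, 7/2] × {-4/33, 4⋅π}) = ∅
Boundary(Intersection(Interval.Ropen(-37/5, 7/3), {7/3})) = EmptySet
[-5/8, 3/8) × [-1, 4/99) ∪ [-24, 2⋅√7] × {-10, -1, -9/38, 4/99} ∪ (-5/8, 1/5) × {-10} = ([-5/8, 3/8) × [-1, 4/99)) ∪ ([-24, 2⋅√7] × {-10, -1, -9/38, 4/99})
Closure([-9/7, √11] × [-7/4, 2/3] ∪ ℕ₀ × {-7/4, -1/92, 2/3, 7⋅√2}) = (ℕ₀ × {-7/4, 2/3, 7⋅√2}) ∪ ([-9/7, √11] × [-7/4, 2/3]) ∪ ((ℕ₀ ∪ (ℕ₀ \ (-9/7, √11))) × {-7/4, -1/92, 2/3, 7⋅√2})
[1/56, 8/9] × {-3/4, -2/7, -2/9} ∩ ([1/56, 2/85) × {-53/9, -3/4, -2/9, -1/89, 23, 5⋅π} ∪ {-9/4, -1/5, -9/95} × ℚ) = [1/56, 2/85) × {-3/4, -2/9}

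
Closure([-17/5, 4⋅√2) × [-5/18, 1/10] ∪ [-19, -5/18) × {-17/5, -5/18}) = ([-19, -5/18] × {-17/5, -5/18}) ∪ ([-17/5, 4⋅√2] × [-5/18, 1/10])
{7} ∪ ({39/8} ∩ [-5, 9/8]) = {7}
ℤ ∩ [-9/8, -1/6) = {-1}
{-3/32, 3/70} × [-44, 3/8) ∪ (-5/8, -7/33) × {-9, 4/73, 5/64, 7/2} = ({-3/32, 3/70} × [-44, 3/8)) ∪ ((-5/8, -7/33) × {-9, 4/73, 5/64, 7/2})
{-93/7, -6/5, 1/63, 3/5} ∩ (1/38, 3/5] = {3/5}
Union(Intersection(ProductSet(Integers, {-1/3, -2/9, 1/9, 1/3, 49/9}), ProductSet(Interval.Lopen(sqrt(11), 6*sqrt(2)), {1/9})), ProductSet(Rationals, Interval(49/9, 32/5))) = Union(ProductSet(Range(4, 9, 1), {1/9}), ProductSet(Rationals, Interval(49/9, 32/5)))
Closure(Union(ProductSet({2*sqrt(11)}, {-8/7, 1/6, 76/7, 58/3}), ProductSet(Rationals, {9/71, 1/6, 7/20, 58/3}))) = Union(ProductSet({2*sqrt(11)}, {-8/7, 1/6, 76/7, 58/3}), ProductSet(Reals, {9/71, 1/6, 7/20, 58/3}))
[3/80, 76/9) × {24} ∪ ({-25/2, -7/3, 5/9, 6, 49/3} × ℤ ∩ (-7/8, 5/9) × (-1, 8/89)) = [3/80, 76/9) × {24}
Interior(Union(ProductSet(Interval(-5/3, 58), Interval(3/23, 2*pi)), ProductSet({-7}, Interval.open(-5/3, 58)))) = ProductSet(Interval.open(-5/3, 58), Interval.open(3/23, 2*pi))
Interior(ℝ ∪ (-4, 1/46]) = (-∞, ∞)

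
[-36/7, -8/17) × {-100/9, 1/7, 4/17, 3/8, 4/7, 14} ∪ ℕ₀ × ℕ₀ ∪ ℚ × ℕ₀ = (ℚ × ℕ₀) ∪ ([-36/7, -8/17) × {-100/9, 1/7, 4/17, 3/8, 4/7, 14})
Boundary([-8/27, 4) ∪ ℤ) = {-8/27} ∪ (ℤ \ (-8/27, 4))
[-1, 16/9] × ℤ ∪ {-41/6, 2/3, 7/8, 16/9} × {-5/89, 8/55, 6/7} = ([-1, 16/9] × ℤ) ∪ ({-41/6, 2/3, 7/8, 16/9} × {-5/89, 8/55, 6/7})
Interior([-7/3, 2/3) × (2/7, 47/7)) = (-7/3, 2/3) × (2/7, 47/7)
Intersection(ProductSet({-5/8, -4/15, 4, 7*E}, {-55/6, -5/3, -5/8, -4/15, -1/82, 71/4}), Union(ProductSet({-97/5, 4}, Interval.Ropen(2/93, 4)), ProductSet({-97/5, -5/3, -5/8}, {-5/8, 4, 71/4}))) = ProductSet({-5/8}, {-5/8, 71/4})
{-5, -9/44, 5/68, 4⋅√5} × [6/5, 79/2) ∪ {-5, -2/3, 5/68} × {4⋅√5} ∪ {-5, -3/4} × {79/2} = ({-5, -3/4} × {79/2}) ∪ ({-5, -2/3, 5/68} × {4⋅√5}) ∪ ({-5, -9/44, 5/68, 4⋅√5} × [6/5, 79/2))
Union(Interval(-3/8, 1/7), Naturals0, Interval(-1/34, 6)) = Union(Interval(-3/8, 6), Naturals0)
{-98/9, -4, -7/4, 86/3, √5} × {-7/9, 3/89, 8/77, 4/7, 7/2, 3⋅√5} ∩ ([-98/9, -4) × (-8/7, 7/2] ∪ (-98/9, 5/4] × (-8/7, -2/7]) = ({-4, -7/4} × {-7/9}) ∪ ({-98/9} × {-7/9, 3/89, 8/77, 4/7, 7/2})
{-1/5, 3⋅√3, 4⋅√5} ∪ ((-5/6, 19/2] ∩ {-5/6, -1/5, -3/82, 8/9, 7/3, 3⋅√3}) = {-1/5, -3/82, 8/9, 7/3, 3⋅√3, 4⋅√5}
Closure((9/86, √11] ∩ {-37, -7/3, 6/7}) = {6/7}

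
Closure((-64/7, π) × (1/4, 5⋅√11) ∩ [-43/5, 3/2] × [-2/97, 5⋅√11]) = [-43/5, 3/2] × [1/4, 5⋅√11]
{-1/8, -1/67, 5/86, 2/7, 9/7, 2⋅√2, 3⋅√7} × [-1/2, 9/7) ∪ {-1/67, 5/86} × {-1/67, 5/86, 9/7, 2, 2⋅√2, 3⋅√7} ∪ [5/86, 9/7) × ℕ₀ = ([5/86, 9/7) × ℕ₀) ∪ ({-1/67, 5/86} × {-1/67, 5/86, 9/7, 2, 2⋅√2, 3⋅√7}) ∪ ({-1/8, -1/67, 5/86, 2/7, 9/7, 2⋅√2, 3⋅√7} × [-1/2, 9/7))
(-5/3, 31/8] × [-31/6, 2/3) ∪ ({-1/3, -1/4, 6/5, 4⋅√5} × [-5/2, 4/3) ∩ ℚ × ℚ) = ((-5/3, 31/8] × [-31/6, 2/3)) ∪ ({-1/3, -1/4, 6/5} × (ℚ ∩ [-5/2, 4/3)))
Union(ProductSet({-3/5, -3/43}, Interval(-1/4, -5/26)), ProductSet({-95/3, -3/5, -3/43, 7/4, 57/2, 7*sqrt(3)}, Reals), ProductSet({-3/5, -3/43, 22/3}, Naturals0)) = Union(ProductSet({-3/5, -3/43, 22/3}, Naturals0), ProductSet({-95/3, -3/5, -3/43, 7/4, 57/2, 7*sqrt(3)}, Reals))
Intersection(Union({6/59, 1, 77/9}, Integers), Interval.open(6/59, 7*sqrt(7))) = Union({77/9}, Range(1, 19, 1))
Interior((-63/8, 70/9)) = (-63/8, 70/9)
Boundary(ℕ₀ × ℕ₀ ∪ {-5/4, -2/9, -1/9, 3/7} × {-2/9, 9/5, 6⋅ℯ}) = (ℕ₀ × ℕ₀) ∪ ({-5/4, -2/9, -1/9, 3/7} × {-2/9, 9/5, 6⋅ℯ})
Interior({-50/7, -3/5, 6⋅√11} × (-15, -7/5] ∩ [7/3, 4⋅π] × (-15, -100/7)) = ∅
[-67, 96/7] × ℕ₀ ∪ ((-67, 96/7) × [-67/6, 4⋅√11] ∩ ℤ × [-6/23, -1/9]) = ([-67, 96/7] × ℕ₀) ∪ ({-66, -65, …, 13} × [-6/23, -1/9])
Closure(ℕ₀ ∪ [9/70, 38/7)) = ℕ₀ ∪ [9/70, 38/7] ∪ (ℕ₀ \ (9/70, 38/7))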